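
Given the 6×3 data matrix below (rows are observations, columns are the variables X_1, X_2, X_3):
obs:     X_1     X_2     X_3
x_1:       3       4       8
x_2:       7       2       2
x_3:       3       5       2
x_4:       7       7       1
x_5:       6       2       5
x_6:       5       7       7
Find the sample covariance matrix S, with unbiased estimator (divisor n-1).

Step 1 — column means:
  mean(X_1) = (3 + 7 + 3 + 7 + 6 + 5) / 6 = 31/6 = 5.1667
  mean(X_2) = (4 + 2 + 5 + 7 + 2 + 7) / 6 = 27/6 = 4.5
  mean(X_3) = (8 + 2 + 2 + 1 + 5 + 7) / 6 = 25/6 = 4.1667

Step 2 — sample covariance S[i,j] = (1/(n-1)) · Σ_k (x_{k,i} - mean_i) · (x_{k,j} - mean_j), with n-1 = 5.
  S[X_1,X_1] = ((-2.1667)·(-2.1667) + (1.8333)·(1.8333) + (-2.1667)·(-2.1667) + (1.8333)·(1.8333) + (0.8333)·(0.8333) + (-0.1667)·(-0.1667)) / 5 = 16.8333/5 = 3.3667
  S[X_1,X_2] = ((-2.1667)·(-0.5) + (1.8333)·(-2.5) + (-2.1667)·(0.5) + (1.8333)·(2.5) + (0.8333)·(-2.5) + (-0.1667)·(2.5)) / 5 = -2.5/5 = -0.5
  S[X_1,X_3] = ((-2.1667)·(3.8333) + (1.8333)·(-2.1667) + (-2.1667)·(-2.1667) + (1.8333)·(-3.1667) + (0.8333)·(0.8333) + (-0.1667)·(2.8333)) / 5 = -13.1667/5 = -2.6333
  S[X_2,X_2] = ((-0.5)·(-0.5) + (-2.5)·(-2.5) + (0.5)·(0.5) + (2.5)·(2.5) + (-2.5)·(-2.5) + (2.5)·(2.5)) / 5 = 25.5/5 = 5.1
  S[X_2,X_3] = ((-0.5)·(3.8333) + (-2.5)·(-2.1667) + (0.5)·(-2.1667) + (2.5)·(-3.1667) + (-2.5)·(0.8333) + (2.5)·(2.8333)) / 5 = -0.5/5 = -0.1
  S[X_3,X_3] = ((3.8333)·(3.8333) + (-2.1667)·(-2.1667) + (-2.1667)·(-2.1667) + (-3.1667)·(-3.1667) + (0.8333)·(0.8333) + (2.8333)·(2.8333)) / 5 = 42.8333/5 = 8.5667

S is symmetric (S[j,i] = S[i,j]). Assembling:

S = [[3.3667, -0.5, -2.6333],
 [-0.5, 5.1, -0.1],
 [-2.6333, -0.1, 8.5667]]


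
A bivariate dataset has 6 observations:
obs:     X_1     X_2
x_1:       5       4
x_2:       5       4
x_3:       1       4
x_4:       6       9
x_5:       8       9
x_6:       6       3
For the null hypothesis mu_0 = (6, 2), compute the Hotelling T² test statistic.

Step 1 — sample mean vector:
  mean(X_1) = (5 + 5 + 1 + 6 + 8 + 6) / 6 = 31/6 = 5.1667
  mean(X_2) = (4 + 4 + 4 + 9 + 9 + 3) / 6 = 33/6 = 5.5
  x̄ = (5.1667, 5.5),  deviation x̄ - mu_0 = (5.1667, 5.5) - (6, 2) = (-0.8333, 3.5).

Step 2 — sample covariance matrix, S[i,j] = (1/(n-1)) · Σ_k (x_{k,i} - mean_i) · (x_{k,j} - mean_j), divisor n-1 = 5:
  S[X_1,X_1] = ((-0.1667)·(-0.1667) + (-0.1667)·(-0.1667) + (-4.1667)·(-4.1667) + (0.8333)·(0.8333) + (2.8333)·(2.8333) + (0.8333)·(0.8333)) / 5 = 26.8333/5 = 5.3667
  S[X_1,X_2] = ((-0.1667)·(-1.5) + (-0.1667)·(-1.5) + (-4.1667)·(-1.5) + (0.8333)·(3.5) + (2.8333)·(3.5) + (0.8333)·(-2.5)) / 5 = 17.5/5 = 3.5
  S[X_2,X_2] = ((-1.5)·(-1.5) + (-1.5)·(-1.5) + (-1.5)·(-1.5) + (3.5)·(3.5) + (3.5)·(3.5) + (-2.5)·(-2.5)) / 5 = 37.5/5 = 7.5
  S = [[5.3667, 3.5],
 [3.5, 7.5]].

Step 3 — invert S. det(S) = 5.3667·7.5 - (3.5)² = 28.
  S^{-1} = (1/det) · [[d, -b], [-b, a]] = [[0.2679, -0.125],
 [-0.125, 0.1917]].

Step 4 — quadratic form (x̄ - mu_0)^T · S^{-1} · (x̄ - mu_0):
  S^{-1} · (x̄ - mu_0) = (-0.6607, 0.775),
  (x̄ - mu_0)^T · [...] = (-0.8333)·(-0.6607) + (3.5)·(0.775) = 3.2631.

Step 5 — scale by n: T² = 6 · 3.2631 = 19.5786.

T² ≈ 19.5786


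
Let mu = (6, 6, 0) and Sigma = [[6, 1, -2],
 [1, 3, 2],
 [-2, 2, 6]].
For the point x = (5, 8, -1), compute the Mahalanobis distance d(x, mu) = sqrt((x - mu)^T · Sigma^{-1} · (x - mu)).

Step 1 — centre the observation: (x - mu) = (-1, 2, -1).

Step 2 — invert Sigma (cofactor / det for 3×3, or solve directly):
  Sigma^{-1} = [[0.2414, -0.1724, 0.1379],
 [-0.1724, 0.5517, -0.2414],
 [0.1379, -0.2414, 0.2931]].

Step 3 — form the quadratic (x - mu)^T · Sigma^{-1} · (x - mu):
  Sigma^{-1} · (x - mu) = (-0.7241, 1.5172, -0.9138).
  (x - mu)^T · [Sigma^{-1} · (x - mu)] = (-1)·(-0.7241) + (2)·(1.5172) + (-1)·(-0.9138) = 4.6724.

Step 4 — take square root: d = √(4.6724) ≈ 2.1616.

d(x, mu) = √(4.6724) ≈ 2.1616


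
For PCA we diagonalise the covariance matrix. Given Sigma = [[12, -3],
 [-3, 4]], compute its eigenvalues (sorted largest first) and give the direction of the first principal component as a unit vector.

Step 1 — characteristic polynomial of 2×2 Sigma:
  det(Sigma - λI) = λ² - trace · λ + det = 0.
  trace = 12 + 4 = 16, det = 12·4 - (-3)² = 39.
Step 2 — discriminant:
  Δ = trace² - 4·det = 256 - 156 = 100.
Step 3 — eigenvalues:
  λ = (trace ± √Δ)/2 = (16 ± 10)/2,
  λ_1 = 13,  λ_2 = 3.

Step 4 — unit eigenvector for λ_1: solve (Sigma - λ_1 I)v = 0. First row:
  (12 - 13)·v_x + (-3)·v_y = 0, i.e. (-1)·v_x + (-3)·v_y = 0,
  so v ∝ (b, λ_1 - a) = (-3, 1); multiply by -1 so the first entry is positive: u = (3, -1).
  ||u|| = √((3)² + (-1)²) = √(10) ≈ 3.1623,
  v_1 = u/||u|| ≈ (0.9487, -0.3162) (||v_1|| = 1).

λ_1 = 13,  λ_2 = 3;  v_1 ≈ (0.9487, -0.3162)


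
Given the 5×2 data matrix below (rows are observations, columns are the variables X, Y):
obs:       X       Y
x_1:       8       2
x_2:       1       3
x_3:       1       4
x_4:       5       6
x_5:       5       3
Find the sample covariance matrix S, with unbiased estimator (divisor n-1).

Step 1 — column means:
  mean(X) = (8 + 1 + 1 + 5 + 5) / 5 = 20/5 = 4
  mean(Y) = (2 + 3 + 4 + 6 + 3) / 5 = 18/5 = 3.6

Step 2 — sample covariance S[i,j] = (1/(n-1)) · Σ_k (x_{k,i} - mean_i) · (x_{k,j} - mean_j), with n-1 = 4.
  S[X,X] = ((4)·(4) + (-3)·(-3) + (-3)·(-3) + (1)·(1) + (1)·(1)) / 4 = 36/4 = 9
  S[X,Y] = ((4)·(-1.6) + (-3)·(-0.6) + (-3)·(0.4) + (1)·(2.4) + (1)·(-0.6)) / 4 = -4/4 = -1
  S[Y,Y] = ((-1.6)·(-1.6) + (-0.6)·(-0.6) + (0.4)·(0.4) + (2.4)·(2.4) + (-0.6)·(-0.6)) / 4 = 9.2/4 = 2.3

S is symmetric (S[j,i] = S[i,j]). Assembling:

S = [[9, -1],
 [-1, 2.3]]


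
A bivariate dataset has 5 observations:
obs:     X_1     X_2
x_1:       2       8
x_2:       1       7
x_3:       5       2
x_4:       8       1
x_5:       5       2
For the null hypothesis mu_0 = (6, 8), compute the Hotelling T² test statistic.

Step 1 — sample mean vector:
  mean(X_1) = (2 + 1 + 5 + 8 + 5) / 5 = 21/5 = 4.2
  mean(X_2) = (8 + 7 + 2 + 1 + 2) / 5 = 20/5 = 4
  x̄ = (4.2, 4),  deviation x̄ - mu_0 = (4.2, 4) - (6, 8) = (-1.8, -4).

Step 2 — sample covariance matrix, S[i,j] = (1/(n-1)) · Σ_k (x_{k,i} - mean_i) · (x_{k,j} - mean_j), divisor n-1 = 4:
  S[X_1,X_1] = ((-2.2)·(-2.2) + (-3.2)·(-3.2) + (0.8)·(0.8) + (3.8)·(3.8) + (0.8)·(0.8)) / 4 = 30.8/4 = 7.7
  S[X_1,X_2] = ((-2.2)·(4) + (-3.2)·(3) + (0.8)·(-2) + (3.8)·(-3) + (0.8)·(-2)) / 4 = -33/4 = -8.25
  S[X_2,X_2] = ((4)·(4) + (3)·(3) + (-2)·(-2) + (-3)·(-3) + (-2)·(-2)) / 4 = 42/4 = 10.5
  S = [[7.7, -8.25],
 [-8.25, 10.5]].

Step 3 — invert S. det(S) = 7.7·10.5 - (-8.25)² = 12.7875.
  S^{-1} = (1/det) · [[d, -b], [-b, a]] = [[0.8211, 0.6452],
 [0.6452, 0.6022]].

Step 4 — quadratic form (x̄ - mu_0)^T · S^{-1} · (x̄ - mu_0):
  S^{-1} · (x̄ - mu_0) = (-4.0587, -3.5699),
  (x̄ - mu_0)^T · [...] = (-1.8)·(-4.0587) + (-4)·(-3.5699) = 21.5851.

Step 5 — scale by n: T² = 5 · 21.5851 = 107.9257.

T² ≈ 107.9257


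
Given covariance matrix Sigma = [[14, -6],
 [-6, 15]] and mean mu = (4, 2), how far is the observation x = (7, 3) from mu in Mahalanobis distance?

Step 1 — centre the observation: (x - mu) = (3, 1).

Step 2 — invert Sigma. det(Sigma) = 14·15 - (-6)² = 174.
  Sigma^{-1} = (1/det) · [[d, -b], [-b, a]] = [[0.0862, 0.0345],
 [0.0345, 0.0805]].

Step 3 — form the quadratic (x - mu)^T · Sigma^{-1} · (x - mu):
  Sigma^{-1} · (x - mu) = (0.2931, 0.1839).
  (x - mu)^T · [Sigma^{-1} · (x - mu)] = (3)·(0.2931) + (1)·(0.1839) = 1.0632.

Step 4 — take square root: d = √(1.0632) ≈ 1.0311.

d(x, mu) = √(1.0632) ≈ 1.0311


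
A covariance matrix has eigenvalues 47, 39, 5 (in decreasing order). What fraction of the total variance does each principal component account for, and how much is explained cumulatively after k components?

Step 1 — total variance = trace(Sigma) = Σ λ_i = 47 + 39 + 5 = 91.

Step 2 — fraction explained by component i = λ_i / Σ λ:
  PC1: 47/91 = 0.5165
  PC2: 39/91 = 0.4286
  PC3: 5/91 = 0.0549

Step 3 — cumulative fraction after k components = (λ_1 + ... + λ_k) / Σ λ:
  k = 1: 47/91 = 0.5165
  k = 2: (47 + 39)/91 = 86/91 = 0.9451
  k = 3: (47 + 39 + 5)/91 = 91/91 = 1

Summary (fraction, with percent):

explained: PC1 0.5165 (51.65%), PC2 0.4286 (42.86%), PC3 0.0549 (5.49%);  cumulative: 0.5165, 0.9451, 1


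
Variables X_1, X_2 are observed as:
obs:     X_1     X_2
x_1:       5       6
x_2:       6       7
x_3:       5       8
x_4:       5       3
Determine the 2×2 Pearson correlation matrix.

Step 1 — column means:
  mean(X_1) = (5 + 6 + 5 + 5) / 4 = 21/4 = 5.25
  mean(X_2) = (6 + 7 + 8 + 3) / 4 = 24/4 = 6

Step 2 — sample variances and covariances s[i,j] = (1/(n-1)) · Σ_k (x_{k,i} - mean_i) · (x_{k,j} - mean_j), with n-1 = 3:
  s[X_1,X_1] = ((-0.25)·(-0.25) + (0.75)·(0.75) + (-0.25)·(-0.25) + (-0.25)·(-0.25)) / 3 = 0.75/3 = 0.25
  s[X_1,X_2] = ((-0.25)·(0) + (0.75)·(1) + (-0.25)·(2) + (-0.25)·(-3)) / 3 = 1/3 = 0.3333
  s[X_2,X_2] = ((0)·(0) + (1)·(1) + (2)·(2) + (-3)·(-3)) / 3 = 14/3 = 4.6667
  Sample standard deviations s_i = √(s[i,i]):
  s(X_1) = √(0.25) = 0.5
  s(X_2) = √(4.6667) = 2.1602

Step 3 — r_{ij} = s_{ij} / (s_i · s_j):
  r[X_1,X_1] = 1 (diagonal).
  r[X_1,X_2] = 0.3333 / (0.5 · 2.1602) = 0.3333 / 1.0801 = 0.3086
  r[X_2,X_2] = 1 (diagonal).

R is symmetric with unit diagonal. Assembling:

R = [[1, 0.3086],
 [0.3086, 1]]


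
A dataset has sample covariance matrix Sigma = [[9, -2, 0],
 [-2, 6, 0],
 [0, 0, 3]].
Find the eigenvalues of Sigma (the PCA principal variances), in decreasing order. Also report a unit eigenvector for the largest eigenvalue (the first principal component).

Step 1 — characteristic polynomial p(λ) = det(λI - Sigma) = λ³ - tr·λ² + c_1·λ - det, where tr = trace, c_1 = sum of the principal 2×2 minors, det = det(Sigma):
  tr = 9 + 6 + 3 = 18,
  c_1 = (9·6 - (-2)²) + (9·3 - (0)²) + (6·3 - (0)²) = 50 + 27 + 18 = 95,
  det = 9·(6·3 - (0)²) - (-2)·((-2)·3 - (0)·(0)) + (0)·((-2)·(0) - 6·(0)) = 9·(18) - (-2)·(-6) + (0)·(0) = 150.
  So p(λ) = λ³ - 18λ² + 95λ - 150.
Step 2 — look for an integer root (rational root theorem: any rational root is an integer divisor of 150). Testing λ = 3:
  p(3) = 27 - 162 + 285 - 150 = 0  ✓
  Dividing out (λ - 3): p(λ) = (λ - 3)(λ² - 15λ + 50).
Step 3 — remaining eigenvalues from the quadratic λ² - 15λ + 50 = 0:
  Δ = 15² - 4·50 = 225 - 200 = 25,  λ = (15 ± √25)/2 = (15 ± 5)/2 = 10 or 5.
  Sorted: λ_1 = 10,  λ_2 = 5,  λ_3 = 3  (check: sum = 18 = tr ✓).

Step 4 — unit eigenvector for λ_1 = 10: v spans the null space of (Sigma - λ_1 I), whose rows are
  r_1 = (-1, -2, 0),  r_2 = (-2, -4, 0),  r_3 = (0, 0, -7).
  v is orthogonal to every row, so take v ∝ r_1 × r_3 = ((-2)·(-7) - (0)·(0), (0)·(0) - (-1)·(-7), (-1)·(0) - (-2)·(0)) = (14, -7, 0).
  Rescale (divide by 7): u = (2, -1, 0).
  ||u|| = √((2)² + (-1)² + (0)²) = √(5) ≈ 2.2361,  v_1 = u/||u|| ≈ (0.8944, -0.4472, 0) (||v_1|| = 1).

λ_1 = 10,  λ_2 = 5,  λ_3 = 3;  v_1 ≈ (0.8944, -0.4472, 0)


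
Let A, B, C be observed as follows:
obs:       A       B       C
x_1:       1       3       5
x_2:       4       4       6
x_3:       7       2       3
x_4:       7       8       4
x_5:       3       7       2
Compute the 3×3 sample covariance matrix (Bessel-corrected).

Step 1 — column means:
  mean(A) = (1 + 4 + 7 + 7 + 3) / 5 = 22/5 = 4.4
  mean(B) = (3 + 4 + 2 + 8 + 7) / 5 = 24/5 = 4.8
  mean(C) = (5 + 6 + 3 + 4 + 2) / 5 = 20/5 = 4

Step 2 — sample covariance S[i,j] = (1/(n-1)) · Σ_k (x_{k,i} - mean_i) · (x_{k,j} - mean_j), with n-1 = 4.
  S[A,A] = ((-3.4)·(-3.4) + (-0.4)·(-0.4) + (2.6)·(2.6) + (2.6)·(2.6) + (-1.4)·(-1.4)) / 4 = 27.2/4 = 6.8
  S[A,B] = ((-3.4)·(-1.8) + (-0.4)·(-0.8) + (2.6)·(-2.8) + (2.6)·(3.2) + (-1.4)·(2.2)) / 4 = 4.4/4 = 1.1
  S[A,C] = ((-3.4)·(1) + (-0.4)·(2) + (2.6)·(-1) + (2.6)·(0) + (-1.4)·(-2)) / 4 = -4/4 = -1
  S[B,B] = ((-1.8)·(-1.8) + (-0.8)·(-0.8) + (-2.8)·(-2.8) + (3.2)·(3.2) + (2.2)·(2.2)) / 4 = 26.8/4 = 6.7
  S[B,C] = ((-1.8)·(1) + (-0.8)·(2) + (-2.8)·(-1) + (3.2)·(0) + (2.2)·(-2)) / 4 = -5/4 = -1.25
  S[C,C] = ((1)·(1) + (2)·(2) + (-1)·(-1) + (0)·(0) + (-2)·(-2)) / 4 = 10/4 = 2.5

S is symmetric (S[j,i] = S[i,j]). Assembling:

S = [[6.8, 1.1, -1],
 [1.1, 6.7, -1.25],
 [-1, -1.25, 2.5]]


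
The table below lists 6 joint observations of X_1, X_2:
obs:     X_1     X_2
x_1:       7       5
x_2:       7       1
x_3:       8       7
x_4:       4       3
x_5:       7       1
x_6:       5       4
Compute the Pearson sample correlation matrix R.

Step 1 — column means:
  mean(X_1) = (7 + 7 + 8 + 4 + 7 + 5) / 6 = 38/6 = 6.3333
  mean(X_2) = (5 + 1 + 7 + 3 + 1 + 4) / 6 = 21/6 = 3.5

Step 2 — sample variances and covariances s[i,j] = (1/(n-1)) · Σ_k (x_{k,i} - mean_i) · (x_{k,j} - mean_j), with n-1 = 5:
  s[X_1,X_1] = ((0.6667)·(0.6667) + (0.6667)·(0.6667) + (1.6667)·(1.6667) + (-2.3333)·(-2.3333) + (0.6667)·(0.6667) + (-1.3333)·(-1.3333)) / 5 = 11.3333/5 = 2.2667
  s[X_1,X_2] = ((0.6667)·(1.5) + (0.6667)·(-2.5) + (1.6667)·(3.5) + (-2.3333)·(-0.5) + (0.6667)·(-2.5) + (-1.3333)·(0.5)) / 5 = 4/5 = 0.8
  s[X_2,X_2] = ((1.5)·(1.5) + (-2.5)·(-2.5) + (3.5)·(3.5) + (-0.5)·(-0.5) + (-2.5)·(-2.5) + (0.5)·(0.5)) / 5 = 27.5/5 = 5.5
  Sample standard deviations s_i = √(s[i,i]):
  s(X_1) = √(2.2667) = 1.5055
  s(X_2) = √(5.5) = 2.3452

Step 3 — r_{ij} = s_{ij} / (s_i · s_j):
  r[X_1,X_1] = 1 (diagonal).
  r[X_1,X_2] = 0.8 / (1.5055 · 2.3452) = 0.8 / 3.5308 = 0.2266
  r[X_2,X_2] = 1 (diagonal).

R is symmetric with unit diagonal. Assembling:

R = [[1, 0.2266],
 [0.2266, 1]]


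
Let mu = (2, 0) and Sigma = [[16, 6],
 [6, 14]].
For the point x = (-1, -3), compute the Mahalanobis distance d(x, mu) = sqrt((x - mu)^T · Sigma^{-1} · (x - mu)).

Step 1 — centre the observation: (x - mu) = (-3, -3).

Step 2 — invert Sigma. det(Sigma) = 16·14 - (6)² = 188.
  Sigma^{-1} = (1/det) · [[d, -b], [-b, a]] = [[0.0745, -0.0319],
 [-0.0319, 0.0851]].

Step 3 — form the quadratic (x - mu)^T · Sigma^{-1} · (x - mu):
  Sigma^{-1} · (x - mu) = (-0.1277, -0.1596).
  (x - mu)^T · [Sigma^{-1} · (x - mu)] = (-3)·(-0.1277) + (-3)·(-0.1596) = 0.8617.

Step 4 — take square root: d = √(0.8617) ≈ 0.9283.

d(x, mu) = √(0.8617) ≈ 0.9283


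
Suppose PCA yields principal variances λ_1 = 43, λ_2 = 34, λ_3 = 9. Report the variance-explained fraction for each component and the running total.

Step 1 — total variance = trace(Sigma) = Σ λ_i = 43 + 34 + 9 = 86.

Step 2 — fraction explained by component i = λ_i / Σ λ:
  PC1: 43/86 = 0.5
  PC2: 34/86 = 0.3953
  PC3: 9/86 = 0.1047

Step 3 — cumulative fraction after k components = (λ_1 + ... + λ_k) / Σ λ:
  k = 1: 43/86 = 0.5
  k = 2: (43 + 34)/86 = 77/86 = 0.8953
  k = 3: (43 + 34 + 9)/86 = 86/86 = 1

Summary (fraction, with percent):

explained: PC1 0.5 (50%), PC2 0.3953 (39.53%), PC3 0.1047 (10.47%);  cumulative: 0.5, 0.8953, 1


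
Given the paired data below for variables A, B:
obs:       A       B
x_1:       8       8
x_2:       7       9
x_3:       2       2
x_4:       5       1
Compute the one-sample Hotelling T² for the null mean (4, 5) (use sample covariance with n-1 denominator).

Step 1 — sample mean vector:
  mean(A) = (8 + 7 + 2 + 5) / 4 = 22/4 = 5.5
  mean(B) = (8 + 9 + 2 + 1) / 4 = 20/4 = 5
  x̄ = (5.5, 5),  deviation x̄ - mu_0 = (5.5, 5) - (4, 5) = (1.5, 0).

Step 2 — sample covariance matrix, S[i,j] = (1/(n-1)) · Σ_k (x_{k,i} - mean_i) · (x_{k,j} - mean_j), divisor n-1 = 3:
  S[A,A] = ((2.5)·(2.5) + (1.5)·(1.5) + (-3.5)·(-3.5) + (-0.5)·(-0.5)) / 3 = 21/3 = 7
  S[A,B] = ((2.5)·(3) + (1.5)·(4) + (-3.5)·(-3) + (-0.5)·(-4)) / 3 = 26/3 = 8.6667
  S[B,B] = ((3)·(3) + (4)·(4) + (-3)·(-3) + (-4)·(-4)) / 3 = 50/3 = 16.6667
  S = [[7, 8.6667],
 [8.6667, 16.6667]].

Step 3 — invert S. det(S) = 7·16.6667 - (8.6667)² = 41.5556.
  S^{-1} = (1/det) · [[d, -b], [-b, a]] = [[0.4011, -0.2086],
 [-0.2086, 0.1684]].

Step 4 — quadratic form (x̄ - mu_0)^T · S^{-1} · (x̄ - mu_0):
  S^{-1} · (x̄ - mu_0) = (0.6016, -0.3128),
  (x̄ - mu_0)^T · [...] = (1.5)·(0.6016) + (0)·(-0.3128) = 0.9024.

Step 5 — scale by n: T² = 4 · 0.9024 = 3.6096.

T² ≈ 3.6096


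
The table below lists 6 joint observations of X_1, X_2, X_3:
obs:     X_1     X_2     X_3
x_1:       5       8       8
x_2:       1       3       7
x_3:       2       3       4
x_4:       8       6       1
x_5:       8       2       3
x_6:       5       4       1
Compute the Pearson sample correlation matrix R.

Step 1 — column means:
  mean(X_1) = (5 + 1 + 2 + 8 + 8 + 5) / 6 = 29/6 = 4.8333
  mean(X_2) = (8 + 3 + 3 + 6 + 2 + 4) / 6 = 26/6 = 4.3333
  mean(X_3) = (8 + 7 + 4 + 1 + 3 + 1) / 6 = 24/6 = 4

Step 2 — sample variances and covariances s[i,j] = (1/(n-1)) · Σ_k (x_{k,i} - mean_i) · (x_{k,j} - mean_j), with n-1 = 5:
  s[X_1,X_1] = ((0.1667)·(0.1667) + (-3.8333)·(-3.8333) + (-2.8333)·(-2.8333) + (3.1667)·(3.1667) + (3.1667)·(3.1667) + (0.1667)·(0.1667)) / 5 = 42.8333/5 = 8.5667
  s[X_1,X_2] = ((0.1667)·(3.6667) + (-3.8333)·(-1.3333) + (-2.8333)·(-1.3333) + (3.1667)·(1.6667) + (3.1667)·(-2.3333) + (0.1667)·(-0.3333)) / 5 = 7.3333/5 = 1.4667
  s[X_1,X_3] = ((0.1667)·(4) + (-3.8333)·(3) + (-2.8333)·(0) + (3.1667)·(-3) + (3.1667)·(-1) + (0.1667)·(-3)) / 5 = -24/5 = -4.8
  s[X_2,X_2] = ((3.6667)·(3.6667) + (-1.3333)·(-1.3333) + (-1.3333)·(-1.3333) + (1.6667)·(1.6667) + (-2.3333)·(-2.3333) + (-0.3333)·(-0.3333)) / 5 = 25.3333/5 = 5.0667
  s[X_2,X_3] = ((3.6667)·(4) + (-1.3333)·(3) + (-1.3333)·(0) + (1.6667)·(-3) + (-2.3333)·(-1) + (-0.3333)·(-3)) / 5 = 9/5 = 1.8
  s[X_3,X_3] = ((4)·(4) + (3)·(3) + (0)·(0) + (-3)·(-3) + (-1)·(-1) + (-3)·(-3)) / 5 = 44/5 = 8.8
  Sample standard deviations s_i = √(s[i,i]):
  s(X_1) = √(8.5667) = 2.9269
  s(X_2) = √(5.0667) = 2.2509
  s(X_3) = √(8.8) = 2.9665

Step 3 — r_{ij} = s_{ij} / (s_i · s_j):
  r[X_1,X_1] = 1 (diagonal).
  r[X_1,X_2] = 1.4667 / (2.9269 · 2.2509) = 1.4667 / 6.5882 = 0.2226
  r[X_1,X_3] = -4.8 / (2.9269 · 2.9665) = -4.8 / 8.6825 = -0.5528
  r[X_2,X_2] = 1 (diagonal).
  r[X_2,X_3] = 1.8 / (2.2509 · 2.9665) = 1.8 / 6.6773 = 0.2696
  r[X_3,X_3] = 1 (diagonal).

R is symmetric with unit diagonal. Assembling:

R = [[1, 0.2226, -0.5528],
 [0.2226, 1, 0.2696],
 [-0.5528, 0.2696, 1]]


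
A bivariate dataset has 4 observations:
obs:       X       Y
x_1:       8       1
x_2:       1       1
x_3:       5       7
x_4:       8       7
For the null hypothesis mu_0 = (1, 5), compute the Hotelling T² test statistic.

Step 1 — sample mean vector:
  mean(X) = (8 + 1 + 5 + 8) / 4 = 22/4 = 5.5
  mean(Y) = (1 + 1 + 7 + 7) / 4 = 16/4 = 4
  x̄ = (5.5, 4),  deviation x̄ - mu_0 = (5.5, 4) - (1, 5) = (4.5, -1).

Step 2 — sample covariance matrix, S[i,j] = (1/(n-1)) · Σ_k (x_{k,i} - mean_i) · (x_{k,j} - mean_j), divisor n-1 = 3:
  S[X,X] = ((2.5)·(2.5) + (-4.5)·(-4.5) + (-0.5)·(-0.5) + (2.5)·(2.5)) / 3 = 33/3 = 11
  S[X,Y] = ((2.5)·(-3) + (-4.5)·(-3) + (-0.5)·(3) + (2.5)·(3)) / 3 = 12/3 = 4
  S[Y,Y] = ((-3)·(-3) + (-3)·(-3) + (3)·(3) + (3)·(3)) / 3 = 36/3 = 12
  S = [[11, 4],
 [4, 12]].

Step 3 — invert S. det(S) = 11·12 - (4)² = 116.
  S^{-1} = (1/det) · [[d, -b], [-b, a]] = [[0.1034, -0.0345],
 [-0.0345, 0.0948]].

Step 4 — quadratic form (x̄ - mu_0)^T · S^{-1} · (x̄ - mu_0):
  S^{-1} · (x̄ - mu_0) = (0.5, -0.25),
  (x̄ - mu_0)^T · [...] = (4.5)·(0.5) + (-1)·(-0.25) = 2.5.

Step 5 — scale by n: T² = 4 · 2.5 = 10.

T² ≈ 10


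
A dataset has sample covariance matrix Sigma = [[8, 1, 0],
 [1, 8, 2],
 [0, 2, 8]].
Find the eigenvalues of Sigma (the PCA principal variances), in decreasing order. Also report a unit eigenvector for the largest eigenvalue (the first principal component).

Step 1 — characteristic polynomial p(λ) = det(λI - Sigma) = λ³ - tr·λ² + c_1·λ - det, where tr = trace, c_1 = sum of the principal 2×2 minors, det = det(Sigma):
  tr = 8 + 8 + 8 = 24,
  c_1 = (8·8 - (1)²) + (8·8 - (0)²) + (8·8 - (2)²) = 63 + 64 + 60 = 187,
  det = 8·(8·8 - (2)²) - (1)·((1)·8 - (2)·(0)) + (0)·((1)·(2) - 8·(0)) = 8·(60) - (1)·(8) + (0)·(2) = 472.
  So p(λ) = λ³ - 24λ² + 187λ - 472.
Step 2 — look for an integer root (rational root theorem: any rational root is an integer divisor of 472). Testing λ = 8:
  p(8) = 512 - 1536 + 1496 - 472 = 0  ✓
  Dividing out (λ - 8): p(λ) = (λ - 8)(λ² - 16λ + 59).
Step 3 — remaining eigenvalues from the quadratic λ² - 16λ + 59 = 0:
  Δ = 16² - 4·59 = 256 - 236 = 20,  λ = (16 ± √20)/2 = (16 ± 4.4721)/2 ≈ 10.2361 or 5.7639.
  Sorted: λ_1 = 10.2361,  λ_2 = 8,  λ_3 = 5.7639  (check: sum = 24 = tr ✓).

Step 4 — unit eigenvector for λ_1 ≈ 10.2361: v spans the null space of (Sigma - λ_1 I), whose rows are
  r_1 = (-2.2361, 1, 0),  r_2 = (1, -2.2361, 2),  r_3 = (0, 2, -2.2361).
  v is orthogonal to every row, so take v ∝ r_1 × r_2 = ((1)·(2) - (0)·(-2.2361), (0)·(1) - (-2.2361)·(2), (-2.2361)·(-2.2361) - (1)·(1)) ≈ (2, 4.4721, 4).
  Let u = (2, 4.4721, 4).
  ||u|| = √((2)² + (4.4721)² + (4)²) = √(40) ≈ 6.3246,  v_1 = u/||u|| ≈ (0.3162, 0.7071, 0.6325) (||v_1|| = 1).

λ_1 = 10.2361,  λ_2 = 8,  λ_3 = 5.7639;  v_1 ≈ (0.3162, 0.7071, 0.6325)


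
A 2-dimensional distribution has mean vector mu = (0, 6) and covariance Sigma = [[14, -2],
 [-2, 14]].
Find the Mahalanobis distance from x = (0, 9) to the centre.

Step 1 — centre the observation: (x - mu) = (0, 3).

Step 2 — invert Sigma. det(Sigma) = 14·14 - (-2)² = 192.
  Sigma^{-1} = (1/det) · [[d, -b], [-b, a]] = [[0.0729, 0.0104],
 [0.0104, 0.0729]].

Step 3 — form the quadratic (x - mu)^T · Sigma^{-1} · (x - mu):
  Sigma^{-1} · (x - mu) = (0.0312, 0.2188).
  (x - mu)^T · [Sigma^{-1} · (x - mu)] = (0)·(0.0312) + (3)·(0.2188) = 0.6562.

Step 4 — take square root: d = √(0.6562) ≈ 0.8101.

d(x, mu) = √(0.6562) ≈ 0.8101


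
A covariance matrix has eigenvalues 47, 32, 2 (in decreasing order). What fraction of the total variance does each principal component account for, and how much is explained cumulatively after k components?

Step 1 — total variance = trace(Sigma) = Σ λ_i = 47 + 32 + 2 = 81.

Step 2 — fraction explained by component i = λ_i / Σ λ:
  PC1: 47/81 = 0.5802
  PC2: 32/81 = 0.3951
  PC3: 2/81 = 0.0247

Step 3 — cumulative fraction after k components = (λ_1 + ... + λ_k) / Σ λ:
  k = 1: 47/81 = 0.5802
  k = 2: (47 + 32)/81 = 79/81 = 0.9753
  k = 3: (47 + 32 + 2)/81 = 81/81 = 1

Summary (fraction, with percent):

explained: PC1 0.5802 (58.02%), PC2 0.3951 (39.51%), PC3 0.0247 (2.47%);  cumulative: 0.5802, 0.9753, 1


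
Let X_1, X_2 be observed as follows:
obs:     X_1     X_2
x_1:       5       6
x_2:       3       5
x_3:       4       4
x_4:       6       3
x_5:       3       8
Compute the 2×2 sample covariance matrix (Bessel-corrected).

Step 1 — column means:
  mean(X_1) = (5 + 3 + 4 + 6 + 3) / 5 = 21/5 = 4.2
  mean(X_2) = (6 + 5 + 4 + 3 + 8) / 5 = 26/5 = 5.2

Step 2 — sample covariance S[i,j] = (1/(n-1)) · Σ_k (x_{k,i} - mean_i) · (x_{k,j} - mean_j), with n-1 = 4.
  S[X_1,X_1] = ((0.8)·(0.8) + (-1.2)·(-1.2) + (-0.2)·(-0.2) + (1.8)·(1.8) + (-1.2)·(-1.2)) / 4 = 6.8/4 = 1.7
  S[X_1,X_2] = ((0.8)·(0.8) + (-1.2)·(-0.2) + (-0.2)·(-1.2) + (1.8)·(-2.2) + (-1.2)·(2.8)) / 4 = -6.2/4 = -1.55
  S[X_2,X_2] = ((0.8)·(0.8) + (-0.2)·(-0.2) + (-1.2)·(-1.2) + (-2.2)·(-2.2) + (2.8)·(2.8)) / 4 = 14.8/4 = 3.7

S is symmetric (S[j,i] = S[i,j]). Assembling:

S = [[1.7, -1.55],
 [-1.55, 3.7]]


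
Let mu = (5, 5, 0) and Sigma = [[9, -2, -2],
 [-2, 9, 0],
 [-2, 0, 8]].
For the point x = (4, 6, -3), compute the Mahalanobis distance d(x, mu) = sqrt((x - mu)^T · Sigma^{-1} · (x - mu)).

Step 1 — centre the observation: (x - mu) = (-1, 1, -3).

Step 2 — invert Sigma (cofactor / det for 3×3, or solve directly):
  Sigma^{-1} = [[0.1241, 0.0276, 0.031],
 [0.0276, 0.1172, 0.0069],
 [0.031, 0.0069, 0.1328]].

Step 3 — form the quadratic (x - mu)^T · Sigma^{-1} · (x - mu):
  Sigma^{-1} · (x - mu) = (-0.1897, 0.069, -0.4224).
  (x - mu)^T · [Sigma^{-1} · (x - mu)] = (-1)·(-0.1897) + (1)·(0.069) + (-3)·(-0.4224) = 1.5259.

Step 4 — take square root: d = √(1.5259) ≈ 1.2353.

d(x, mu) = √(1.5259) ≈ 1.2353


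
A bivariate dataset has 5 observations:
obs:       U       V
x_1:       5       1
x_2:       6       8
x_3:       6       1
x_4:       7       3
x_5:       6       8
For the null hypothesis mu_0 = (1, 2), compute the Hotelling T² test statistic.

Step 1 — sample mean vector:
  mean(U) = (5 + 6 + 6 + 7 + 6) / 5 = 30/5 = 6
  mean(V) = (1 + 8 + 1 + 3 + 8) / 5 = 21/5 = 4.2
  x̄ = (6, 4.2),  deviation x̄ - mu_0 = (6, 4.2) - (1, 2) = (5, 2.2).

Step 2 — sample covariance matrix, S[i,j] = (1/(n-1)) · Σ_k (x_{k,i} - mean_i) · (x_{k,j} - mean_j), divisor n-1 = 4:
  S[U,U] = ((-1)·(-1) + (0)·(0) + (0)·(0) + (1)·(1) + (0)·(0)) / 4 = 2/4 = 0.5
  S[U,V] = ((-1)·(-3.2) + (0)·(3.8) + (0)·(-3.2) + (1)·(-1.2) + (0)·(3.8)) / 4 = 2/4 = 0.5
  S[V,V] = ((-3.2)·(-3.2) + (3.8)·(3.8) + (-3.2)·(-3.2) + (-1.2)·(-1.2) + (3.8)·(3.8)) / 4 = 50.8/4 = 12.7
  S = [[0.5, 0.5],
 [0.5, 12.7]].

Step 3 — invert S. det(S) = 0.5·12.7 - (0.5)² = 6.1.
  S^{-1} = (1/det) · [[d, -b], [-b, a]] = [[2.082, -0.082],
 [-0.082, 0.082]].

Step 4 — quadratic form (x̄ - mu_0)^T · S^{-1} · (x̄ - mu_0):
  S^{-1} · (x̄ - mu_0) = (10.2295, -0.2295),
  (x̄ - mu_0)^T · [...] = (5)·(10.2295) + (2.2)·(-0.2295) = 50.6426.

Step 5 — scale by n: T² = 5 · 50.6426 = 253.2131.

T² ≈ 253.2131


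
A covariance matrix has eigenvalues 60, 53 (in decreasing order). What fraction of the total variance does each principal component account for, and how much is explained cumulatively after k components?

Step 1 — total variance = trace(Sigma) = Σ λ_i = 60 + 53 = 113.

Step 2 — fraction explained by component i = λ_i / Σ λ:
  PC1: 60/113 = 0.531
  PC2: 53/113 = 0.469

Step 3 — cumulative fraction after k components = (λ_1 + ... + λ_k) / Σ λ:
  k = 1: 60/113 = 0.531
  k = 2: (60 + 53)/113 = 113/113 = 1

Summary (fraction, with percent):

explained: PC1 0.531 (53.1%), PC2 0.469 (46.9%);  cumulative: 0.531, 1


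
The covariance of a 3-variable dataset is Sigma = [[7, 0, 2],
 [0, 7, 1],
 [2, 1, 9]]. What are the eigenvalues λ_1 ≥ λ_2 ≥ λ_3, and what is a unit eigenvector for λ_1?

Step 1 — characteristic polynomial p(λ) = det(λI - Sigma) = λ³ - tr·λ² + c_1·λ - det, where tr = trace, c_1 = sum of the principal 2×2 minors, det = det(Sigma):
  tr = 7 + 7 + 9 = 23,
  c_1 = (7·7 - (0)²) + (7·9 - (2)²) + (7·9 - (1)²) = 49 + 59 + 62 = 170,
  det = 7·(7·9 - (1)²) - (0)·((0)·9 - (1)·(2)) + (2)·((0)·(1) - 7·(2)) = 7·(62) - (0)·(-2) + (2)·(-14) = 406.
  So p(λ) = λ³ - 23λ² + 170λ - 406.
Step 2 — look for an integer root (rational root theorem: any rational root is an integer divisor of 406). Testing λ = 7:
  p(7) = 343 - 1127 + 1190 - 406 = 0  ✓
  Dividing out (λ - 7): p(λ) = (λ - 7)(λ² - 16λ + 58).
Step 3 — remaining eigenvalues from the quadratic λ² - 16λ + 58 = 0:
  Δ = 16² - 4·58 = 256 - 232 = 24,  λ = (16 ± √24)/2 = (16 ± 4.899)/2 ≈ 10.4495 or 5.5505.
  Sorted: λ_1 = 10.4495,  λ_2 = 7,  λ_3 = 5.5505  (check: sum = 23 = tr ✓).

Step 4 — unit eigenvector for λ_1 ≈ 10.4495: v spans the null space of (Sigma - λ_1 I), whose rows are
  r_1 = (-3.4495, 0, 2),  r_2 = (0, -3.4495, 1),  r_3 = (2, 1, -1.4495).
  v is orthogonal to every row, so take v ∝ r_1 × r_2 = ((0)·(1) - (2)·(-3.4495), (2)·(0) - (-3.4495)·(1), (-3.4495)·(-3.4495) - (0)·(0)) ≈ (6.899, 3.4495, 11.899).
  Let u = (6.899, 3.4495, 11.899).
  ||u|| = √((6.899)² + (3.4495)² + (11.899)²) = √(201.0806) ≈ 14.1803,  v_1 = u/||u|| ≈ (0.4865, 0.2433, 0.8391) (||v_1|| = 1).

λ_1 = 10.4495,  λ_2 = 7,  λ_3 = 5.5505;  v_1 ≈ (0.4865, 0.2433, 0.8391)


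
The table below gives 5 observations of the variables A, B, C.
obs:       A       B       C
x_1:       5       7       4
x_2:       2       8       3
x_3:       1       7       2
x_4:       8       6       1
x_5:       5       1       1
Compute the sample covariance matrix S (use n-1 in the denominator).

Step 1 — column means:
  mean(A) = (5 + 2 + 1 + 8 + 5) / 5 = 21/5 = 4.2
  mean(B) = (7 + 8 + 7 + 6 + 1) / 5 = 29/5 = 5.8
  mean(C) = (4 + 3 + 2 + 1 + 1) / 5 = 11/5 = 2.2

Step 2 — sample covariance S[i,j] = (1/(n-1)) · Σ_k (x_{k,i} - mean_i) · (x_{k,j} - mean_j), with n-1 = 4.
  S[A,A] = ((0.8)·(0.8) + (-2.2)·(-2.2) + (-3.2)·(-3.2) + (3.8)·(3.8) + (0.8)·(0.8)) / 4 = 30.8/4 = 7.7
  S[A,B] = ((0.8)·(1.2) + (-2.2)·(2.2) + (-3.2)·(1.2) + (3.8)·(0.2) + (0.8)·(-4.8)) / 4 = -10.8/4 = -2.7
  S[A,C] = ((0.8)·(1.8) + (-2.2)·(0.8) + (-3.2)·(-0.2) + (3.8)·(-1.2) + (0.8)·(-1.2)) / 4 = -5.2/4 = -1.3
  S[B,B] = ((1.2)·(1.2) + (2.2)·(2.2) + (1.2)·(1.2) + (0.2)·(0.2) + (-4.8)·(-4.8)) / 4 = 30.8/4 = 7.7
  S[B,C] = ((1.2)·(1.8) + (2.2)·(0.8) + (1.2)·(-0.2) + (0.2)·(-1.2) + (-4.8)·(-1.2)) / 4 = 9.2/4 = 2.3
  S[C,C] = ((1.8)·(1.8) + (0.8)·(0.8) + (-0.2)·(-0.2) + (-1.2)·(-1.2) + (-1.2)·(-1.2)) / 4 = 6.8/4 = 1.7

S is symmetric (S[j,i] = S[i,j]). Assembling:

S = [[7.7, -2.7, -1.3],
 [-2.7, 7.7, 2.3],
 [-1.3, 2.3, 1.7]]


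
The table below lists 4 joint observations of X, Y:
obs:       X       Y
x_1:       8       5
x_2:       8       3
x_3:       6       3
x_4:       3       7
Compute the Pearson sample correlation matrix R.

Step 1 — column means:
  mean(X) = (8 + 8 + 6 + 3) / 4 = 25/4 = 6.25
  mean(Y) = (5 + 3 + 3 + 7) / 4 = 18/4 = 4.5

Step 2 — sample variances and covariances s[i,j] = (1/(n-1)) · Σ_k (x_{k,i} - mean_i) · (x_{k,j} - mean_j), with n-1 = 3:
  s[X,X] = ((1.75)·(1.75) + (1.75)·(1.75) + (-0.25)·(-0.25) + (-3.25)·(-3.25)) / 3 = 16.75/3 = 5.5833
  s[X,Y] = ((1.75)·(0.5) + (1.75)·(-1.5) + (-0.25)·(-1.5) + (-3.25)·(2.5)) / 3 = -9.5/3 = -3.1667
  s[Y,Y] = ((0.5)·(0.5) + (-1.5)·(-1.5) + (-1.5)·(-1.5) + (2.5)·(2.5)) / 3 = 11/3 = 3.6667
  Sample standard deviations s_i = √(s[i,i]):
  s(X) = √(5.5833) = 2.3629
  s(Y) = √(3.6667) = 1.9149

Step 3 — r_{ij} = s_{ij} / (s_i · s_j):
  r[X,X] = 1 (diagonal).
  r[X,Y] = -3.1667 / (2.3629 · 1.9149) = -3.1667 / 4.5246 = -0.6999
  r[Y,Y] = 1 (diagonal).

R is symmetric with unit diagonal. Assembling:

R = [[1, -0.6999],
 [-0.6999, 1]]


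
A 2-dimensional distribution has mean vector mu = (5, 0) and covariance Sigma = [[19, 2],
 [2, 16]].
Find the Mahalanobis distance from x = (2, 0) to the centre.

Step 1 — centre the observation: (x - mu) = (-3, 0).

Step 2 — invert Sigma. det(Sigma) = 19·16 - (2)² = 300.
  Sigma^{-1} = (1/det) · [[d, -b], [-b, a]] = [[0.0533, -0.0067],
 [-0.0067, 0.0633]].

Step 3 — form the quadratic (x - mu)^T · Sigma^{-1} · (x - mu):
  Sigma^{-1} · (x - mu) = (-0.16, 0.02).
  (x - mu)^T · [Sigma^{-1} · (x - mu)] = (-3)·(-0.16) + (0)·(0.02) = 0.48.

Step 4 — take square root: d = √(0.48) ≈ 0.6928.

d(x, mu) = √(0.48) ≈ 0.6928


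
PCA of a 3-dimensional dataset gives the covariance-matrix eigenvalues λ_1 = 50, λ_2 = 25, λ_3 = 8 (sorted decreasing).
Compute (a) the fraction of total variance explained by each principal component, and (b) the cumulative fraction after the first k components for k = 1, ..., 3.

Step 1 — total variance = trace(Sigma) = Σ λ_i = 50 + 25 + 8 = 83.

Step 2 — fraction explained by component i = λ_i / Σ λ:
  PC1: 50/83 = 0.6024
  PC2: 25/83 = 0.3012
  PC3: 8/83 = 0.0964

Step 3 — cumulative fraction after k components = (λ_1 + ... + λ_k) / Σ λ:
  k = 1: 50/83 = 0.6024
  k = 2: (50 + 25)/83 = 75/83 = 0.9036
  k = 3: (50 + 25 + 8)/83 = 83/83 = 1

Summary (fraction, with percent):

explained: PC1 0.6024 (60.24%), PC2 0.3012 (30.12%), PC3 0.0964 (9.64%);  cumulative: 0.6024, 0.9036, 1


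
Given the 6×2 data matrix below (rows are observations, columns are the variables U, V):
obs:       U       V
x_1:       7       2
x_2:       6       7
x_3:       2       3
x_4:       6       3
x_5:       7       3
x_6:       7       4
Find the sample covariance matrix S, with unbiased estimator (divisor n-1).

Step 1 — column means:
  mean(U) = (7 + 6 + 2 + 6 + 7 + 7) / 6 = 35/6 = 5.8333
  mean(V) = (2 + 7 + 3 + 3 + 3 + 4) / 6 = 22/6 = 3.6667

Step 2 — sample covariance S[i,j] = (1/(n-1)) · Σ_k (x_{k,i} - mean_i) · (x_{k,j} - mean_j), with n-1 = 5.
  S[U,U] = ((1.1667)·(1.1667) + (0.1667)·(0.1667) + (-3.8333)·(-3.8333) + (0.1667)·(0.1667) + (1.1667)·(1.1667) + (1.1667)·(1.1667)) / 5 = 18.8333/5 = 3.7667
  S[U,V] = ((1.1667)·(-1.6667) + (0.1667)·(3.3333) + (-3.8333)·(-0.6667) + (0.1667)·(-0.6667) + (1.1667)·(-0.6667) + (1.1667)·(0.3333)) / 5 = 0.6667/5 = 0.1333
  S[V,V] = ((-1.6667)·(-1.6667) + (3.3333)·(3.3333) + (-0.6667)·(-0.6667) + (-0.6667)·(-0.6667) + (-0.6667)·(-0.6667) + (0.3333)·(0.3333)) / 5 = 15.3333/5 = 3.0667

S is symmetric (S[j,i] = S[i,j]). Assembling:

S = [[3.7667, 0.1333],
 [0.1333, 3.0667]]


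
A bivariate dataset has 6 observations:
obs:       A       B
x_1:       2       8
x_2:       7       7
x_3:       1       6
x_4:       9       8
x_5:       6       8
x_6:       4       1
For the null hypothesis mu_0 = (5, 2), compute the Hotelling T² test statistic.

Step 1 — sample mean vector:
  mean(A) = (2 + 7 + 1 + 9 + 6 + 4) / 6 = 29/6 = 4.8333
  mean(B) = (8 + 7 + 6 + 8 + 8 + 1) / 6 = 38/6 = 6.3333
  x̄ = (4.8333, 6.3333),  deviation x̄ - mu_0 = (4.8333, 6.3333) - (5, 2) = (-0.1667, 4.3333).

Step 2 — sample covariance matrix, S[i,j] = (1/(n-1)) · Σ_k (x_{k,i} - mean_i) · (x_{k,j} - mean_j), divisor n-1 = 5:
  S[A,A] = ((-2.8333)·(-2.8333) + (2.1667)·(2.1667) + (-3.8333)·(-3.8333) + (4.1667)·(4.1667) + (1.1667)·(1.1667) + (-0.8333)·(-0.8333)) / 5 = 46.8333/5 = 9.3667
  S[A,B] = ((-2.8333)·(1.6667) + (2.1667)·(0.6667) + (-3.8333)·(-0.3333) + (4.1667)·(1.6667) + (1.1667)·(1.6667) + (-0.8333)·(-5.3333)) / 5 = 11.3333/5 = 2.2667
  S[B,B] = ((1.6667)·(1.6667) + (0.6667)·(0.6667) + (-0.3333)·(-0.3333) + (1.6667)·(1.6667) + (1.6667)·(1.6667) + (-5.3333)·(-5.3333)) / 5 = 37.3333/5 = 7.4667
  S = [[9.3667, 2.2667],
 [2.2667, 7.4667]].

Step 3 — invert S. det(S) = 9.3667·7.4667 - (2.2667)² = 64.8.
  S^{-1} = (1/det) · [[d, -b], [-b, a]] = [[0.1152, -0.035],
 [-0.035, 0.1445]].

Step 4 — quadratic form (x̄ - mu_0)^T · S^{-1} · (x̄ - mu_0):
  S^{-1} · (x̄ - mu_0) = (-0.1708, 0.6322),
  (x̄ - mu_0)^T · [...] = (-0.1667)·(-0.1708) + (4.3333)·(0.6322) = 2.768.

Step 5 — scale by n: T² = 6 · 2.768 = 16.608.

T² ≈ 16.608


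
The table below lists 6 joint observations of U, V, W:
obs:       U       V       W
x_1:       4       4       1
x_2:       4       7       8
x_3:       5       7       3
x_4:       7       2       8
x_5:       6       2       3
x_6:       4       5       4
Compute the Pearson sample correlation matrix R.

Step 1 — column means:
  mean(U) = (4 + 4 + 5 + 7 + 6 + 4) / 6 = 30/6 = 5
  mean(V) = (4 + 7 + 7 + 2 + 2 + 5) / 6 = 27/6 = 4.5
  mean(W) = (1 + 8 + 3 + 8 + 3 + 4) / 6 = 27/6 = 4.5

Step 2 — sample variances and covariances s[i,j] = (1/(n-1)) · Σ_k (x_{k,i} - mean_i) · (x_{k,j} - mean_j), with n-1 = 5:
  s[U,U] = ((-1)·(-1) + (-1)·(-1) + (0)·(0) + (2)·(2) + (1)·(1) + (-1)·(-1)) / 5 = 8/5 = 1.6
  s[U,V] = ((-1)·(-0.5) + (-1)·(2.5) + (0)·(2.5) + (2)·(-2.5) + (1)·(-2.5) + (-1)·(0.5)) / 5 = -10/5 = -2
  s[U,W] = ((-1)·(-3.5) + (-1)·(3.5) + (0)·(-1.5) + (2)·(3.5) + (1)·(-1.5) + (-1)·(-0.5)) / 5 = 6/5 = 1.2
  s[V,V] = ((-0.5)·(-0.5) + (2.5)·(2.5) + (2.5)·(2.5) + (-2.5)·(-2.5) + (-2.5)·(-2.5) + (0.5)·(0.5)) / 5 = 25.5/5 = 5.1
  s[V,W] = ((-0.5)·(-3.5) + (2.5)·(3.5) + (2.5)·(-1.5) + (-2.5)·(3.5) + (-2.5)·(-1.5) + (0.5)·(-0.5)) / 5 = 1.5/5 = 0.3
  s[W,W] = ((-3.5)·(-3.5) + (3.5)·(3.5) + (-1.5)·(-1.5) + (3.5)·(3.5) + (-1.5)·(-1.5) + (-0.5)·(-0.5)) / 5 = 41.5/5 = 8.3
  Sample standard deviations s_i = √(s[i,i]):
  s(U) = √(1.6) = 1.2649
  s(V) = √(5.1) = 2.2583
  s(W) = √(8.3) = 2.881

Step 3 — r_{ij} = s_{ij} / (s_i · s_j):
  r[U,U] = 1 (diagonal).
  r[U,V] = -2 / (1.2649 · 2.2583) = -2 / 2.8566 = -0.7001
  r[U,W] = 1.2 / (1.2649 · 2.881) = 1.2 / 3.6442 = 0.3293
  r[V,V] = 1 (diagonal).
  r[V,W] = 0.3 / (2.2583 · 2.881) = 0.3 / 6.5062 = 0.0461
  r[W,W] = 1 (diagonal).

R is symmetric with unit diagonal. Assembling:

R = [[1, -0.7001, 0.3293],
 [-0.7001, 1, 0.0461],
 [0.3293, 0.0461, 1]]


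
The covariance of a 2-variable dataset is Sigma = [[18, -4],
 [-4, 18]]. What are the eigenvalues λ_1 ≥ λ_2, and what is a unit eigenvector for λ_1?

Step 1 — characteristic polynomial of 2×2 Sigma:
  det(Sigma - λI) = λ² - trace · λ + det = 0.
  trace = 18 + 18 = 36, det = 18·18 - (-4)² = 308.
Step 2 — discriminant:
  Δ = trace² - 4·det = 1296 - 1232 = 64.
Step 3 — eigenvalues:
  λ = (trace ± √Δ)/2 = (36 ± 8)/2,
  λ_1 = 22,  λ_2 = 14.

Step 4 — unit eigenvector for λ_1: solve (Sigma - λ_1 I)v = 0. First row:
  (18 - 22)·v_x + (-4)·v_y = 0, i.e. (-4)·v_x + (-4)·v_y = 0,
  so v ∝ (b, λ_1 - a) = (-4, 4); multiply by -1 so the first entry is positive: u = (4, -4).
  ||u|| = √((4)² + (-4)²) = √(32) ≈ 5.6569,
  v_1 = u/||u|| ≈ (0.7071, -0.7071) (||v_1|| = 1).

λ_1 = 22,  λ_2 = 14;  v_1 ≈ (0.7071, -0.7071)


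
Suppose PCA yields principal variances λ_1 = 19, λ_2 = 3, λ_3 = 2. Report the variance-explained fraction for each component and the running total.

Step 1 — total variance = trace(Sigma) = Σ λ_i = 19 + 3 + 2 = 24.

Step 2 — fraction explained by component i = λ_i / Σ λ:
  PC1: 19/24 = 0.7917
  PC2: 3/24 = 0.125
  PC3: 2/24 = 0.0833

Step 3 — cumulative fraction after k components = (λ_1 + ... + λ_k) / Σ λ:
  k = 1: 19/24 = 0.7917
  k = 2: (19 + 3)/24 = 22/24 = 0.9167
  k = 3: (19 + 3 + 2)/24 = 24/24 = 1

Summary (fraction, with percent):

explained: PC1 0.7917 (79.17%), PC2 0.125 (12.5%), PC3 0.0833 (8.33%);  cumulative: 0.7917, 0.9167, 1


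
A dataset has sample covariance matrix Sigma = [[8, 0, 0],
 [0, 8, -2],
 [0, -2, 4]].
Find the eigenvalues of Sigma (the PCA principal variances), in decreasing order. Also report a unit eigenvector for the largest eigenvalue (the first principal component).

Step 1 — characteristic polynomial p(λ) = det(λI - Sigma) = λ³ - tr·λ² + c_1·λ - det, where tr = trace, c_1 = sum of the principal 2×2 minors, det = det(Sigma):
  tr = 8 + 8 + 4 = 20,
  c_1 = (8·8 - (0)²) + (8·4 - (0)²) + (8·4 - (-2)²) = 64 + 32 + 28 = 124,
  det = 8·(8·4 - (-2)²) - (0)·((0)·4 - (-2)·(0)) + (0)·((0)·(-2) - 8·(0)) = 8·(28) - (0)·(0) + (0)·(0) = 224.
  So p(λ) = λ³ - 20λ² + 124λ - 224.
Step 2 — look for an integer root (rational root theorem: any rational root is an integer divisor of 224). Testing λ = 8:
  p(8) = 512 - 1280 + 992 - 224 = 0  ✓
  Dividing out (λ - 8): p(λ) = (λ - 8)(λ² - 12λ + 28).
Step 3 — remaining eigenvalues from the quadratic λ² - 12λ + 28 = 0:
  Δ = 12² - 4·28 = 144 - 112 = 32,  λ = (12 ± √32)/2 = (12 ± 5.6569)/2 ≈ 8.8284 or 3.1716.
  Sorted: λ_1 = 8.8284,  λ_2 = 8,  λ_3 = 3.1716  (check: sum = 20 = tr ✓).

Step 4 — unit eigenvector for λ_1 ≈ 8.8284: v spans the null space of (Sigma - λ_1 I), whose rows are
  r_1 = (-0.8284, 0, 0),  r_2 = (0, -0.8284, -2),  r_3 = (0, -2, -4.8284).
  v is orthogonal to every row, so take v ∝ r_1 × r_2 = ((0)·(-2) - (0)·(-0.8284), (0)·(0) - (-0.8284)·(-2), (-0.8284)·(-0.8284) - (0)·(0)) ≈ (0, -1.6569, 0.6863).
  Rescale (multiply by -1 so the first nonzero entry is positive): u = (0, 1.6569, -0.6863).
  ||u|| = √((0)² + (1.6569)² + (-0.6863)²) = √(3.2162) ≈ 1.7934,  v_1 = u/||u|| ≈ (0, 0.9239, -0.3827) (||v_1|| = 1).

λ_1 = 8.8284,  λ_2 = 8,  λ_3 = 3.1716;  v_1 ≈ (0, 0.9239, -0.3827)


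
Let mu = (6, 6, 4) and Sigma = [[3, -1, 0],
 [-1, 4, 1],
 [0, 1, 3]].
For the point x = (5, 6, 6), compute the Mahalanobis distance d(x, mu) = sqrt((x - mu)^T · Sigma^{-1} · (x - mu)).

Step 1 — centre the observation: (x - mu) = (-1, 0, 2).

Step 2 — invert Sigma (cofactor / det for 3×3, or solve directly):
  Sigma^{-1} = [[0.3667, 0.1, -0.0333],
 [0.1, 0.3, -0.1],
 [-0.0333, -0.1, 0.3667]].

Step 3 — form the quadratic (x - mu)^T · Sigma^{-1} · (x - mu):
  Sigma^{-1} · (x - mu) = (-0.4333, -0.3, 0.7667).
  (x - mu)^T · [Sigma^{-1} · (x - mu)] = (-1)·(-0.4333) + (0)·(-0.3) + (2)·(0.7667) = 1.9667.

Step 4 — take square root: d = √(1.9667) ≈ 1.4024.

d(x, mu) = √(1.9667) ≈ 1.4024
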